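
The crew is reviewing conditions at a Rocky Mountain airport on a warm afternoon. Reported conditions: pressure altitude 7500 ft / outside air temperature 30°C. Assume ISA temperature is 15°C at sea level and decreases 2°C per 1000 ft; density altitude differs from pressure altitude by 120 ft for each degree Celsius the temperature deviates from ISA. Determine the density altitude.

11100 ft

ISA temperature at 7500 ft = 15 − 2 × (7500/1000) = 0°C.
ISA deviation = 30 − 0 = +30°C.
Density altitude = 7500 + 120 × (30) = 7500 + (+3600) = 11100 ft.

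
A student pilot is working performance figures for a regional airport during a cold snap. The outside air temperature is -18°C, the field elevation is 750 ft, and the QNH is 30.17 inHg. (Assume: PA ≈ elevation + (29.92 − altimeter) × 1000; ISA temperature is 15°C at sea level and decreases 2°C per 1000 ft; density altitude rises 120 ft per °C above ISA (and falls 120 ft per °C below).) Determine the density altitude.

Pressure altitude = 750 + (29.92 − 30.17) × 1000 = 750 + (-250) = 500 ft.
ISA temperature at 500 ft = 15 − 2 × (500/1000) = 14°C.
ISA deviation = -18 − 14 = -32°C.
Density altitude = 500 + 120 × (-32) = -3340 ft.

-3340 ft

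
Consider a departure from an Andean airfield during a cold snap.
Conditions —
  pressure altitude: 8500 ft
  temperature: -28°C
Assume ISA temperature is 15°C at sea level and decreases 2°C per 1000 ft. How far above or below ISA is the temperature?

ISA temperature at 8500 ft = 15 − 2 × (8500/1000) = -2°C.
Deviation = OAT − ISA = -28 − (-2) = -26°C.

ISA-26°C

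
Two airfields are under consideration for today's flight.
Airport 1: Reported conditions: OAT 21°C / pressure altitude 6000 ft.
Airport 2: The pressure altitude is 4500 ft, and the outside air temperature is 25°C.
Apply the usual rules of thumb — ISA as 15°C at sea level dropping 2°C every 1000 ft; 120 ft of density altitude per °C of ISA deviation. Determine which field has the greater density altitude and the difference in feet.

Airport 1: ISA temp = 3°C, deviation +18°C, DA = 6000 + 120 × 18 = 8160 ft.
Airport 2: ISA temp = 6°C, deviation +19°C, DA = 4500 + 120 × 19 = 6780 ft.
Airport 1 is higher by 8160 − 6780 = 1380 ft.

Airport 1 by 1380 ft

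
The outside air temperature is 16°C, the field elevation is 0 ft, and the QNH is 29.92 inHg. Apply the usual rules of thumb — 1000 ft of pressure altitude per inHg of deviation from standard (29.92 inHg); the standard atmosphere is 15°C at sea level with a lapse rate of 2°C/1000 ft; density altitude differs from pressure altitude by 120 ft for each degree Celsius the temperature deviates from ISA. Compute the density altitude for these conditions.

Pressure altitude = 0 + (29.92 − 29.92) × 1000 = 0 + (0) = 0 ft.
ISA temperature at 0 ft = 15 − 2 × (0/1000) = 15°C.
ISA deviation = 16 − 15 = +1°C.
Density altitude = 0 + 120 × (1) = 120 ft.

120 ft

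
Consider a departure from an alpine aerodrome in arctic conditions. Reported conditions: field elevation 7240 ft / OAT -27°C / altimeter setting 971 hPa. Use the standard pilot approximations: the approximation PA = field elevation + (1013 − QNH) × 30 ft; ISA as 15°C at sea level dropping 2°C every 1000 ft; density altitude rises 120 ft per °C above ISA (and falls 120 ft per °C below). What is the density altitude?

Pressure altitude = 7240 + (1013 − 971) × 30 = 7240 + (+1260) = 8500 ft.
ISA temperature at 8500 ft = 15 − 2 × (8500/1000) = -2°C.
ISA deviation = -27 − (-2) = -25°C.
Density altitude = 8500 + 120 × (-25) = 5500 ft.

5500 ft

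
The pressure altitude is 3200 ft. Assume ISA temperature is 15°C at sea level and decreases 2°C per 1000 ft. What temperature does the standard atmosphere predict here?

ISA temperature = 15 − 2 × (3200/1000) = 15 − 6.4 = 8.6°C.

8.6°C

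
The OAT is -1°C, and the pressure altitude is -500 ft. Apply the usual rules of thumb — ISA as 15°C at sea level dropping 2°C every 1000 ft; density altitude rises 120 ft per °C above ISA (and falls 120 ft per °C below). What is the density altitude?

ISA temperature at -500 ft = 15 − 2 × (-500/1000) = 16°C.
ISA deviation = -1 − 16 = -17°C.
Density altitude = -500 + 120 × (-17) = -500 + (-2040) = -2540 ft.

-2540 ft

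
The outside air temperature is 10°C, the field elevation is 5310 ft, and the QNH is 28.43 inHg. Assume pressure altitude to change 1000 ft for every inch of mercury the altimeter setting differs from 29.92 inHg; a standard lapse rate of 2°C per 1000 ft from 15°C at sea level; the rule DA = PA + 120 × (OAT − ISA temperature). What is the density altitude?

Pressure altitude = 5310 + (29.92 − 28.43) × 1000 = 5310 + (+1490) = 6800 ft.
ISA temperature at 6800 ft = 15 − 2 × (6800/1000) = 1.4°C.
ISA deviation = 10 − 1.4 = +8.6°C.
Density altitude = 6800 + 120 × (8.6) = 7832 ft.

7832 ft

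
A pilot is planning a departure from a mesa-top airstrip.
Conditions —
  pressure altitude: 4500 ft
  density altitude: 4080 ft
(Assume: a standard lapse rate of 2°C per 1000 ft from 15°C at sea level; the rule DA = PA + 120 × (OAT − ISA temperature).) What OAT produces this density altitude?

Density altitude − pressure altitude = 4080 − 4500 = -420 ft.
At 120 ft/°C that is an ISA deviation of -420/120 = -3.5°C.
ISA temperature at 4500 ft = 15 − 2 × (4500/1000) = 6°C.
OAT = ISA + deviation = 6 + (-3.5) = 2.5°C.

2.5°C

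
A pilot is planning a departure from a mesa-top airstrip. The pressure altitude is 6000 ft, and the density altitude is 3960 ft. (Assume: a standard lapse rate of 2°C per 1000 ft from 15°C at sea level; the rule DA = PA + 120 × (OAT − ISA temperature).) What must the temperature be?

Density altitude − pressure altitude = 3960 − 6000 = -2040 ft.
At 120 ft/°C that is an ISA deviation of -2040/120 = -17°C.
ISA temperature at 6000 ft = 15 − 2 × (6000/1000) = 3°C.
OAT = ISA + deviation = 3 + (-17) = -14°C.

-14°C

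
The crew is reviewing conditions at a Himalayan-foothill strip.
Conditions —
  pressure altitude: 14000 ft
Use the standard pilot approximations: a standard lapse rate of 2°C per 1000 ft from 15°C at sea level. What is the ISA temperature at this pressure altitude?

-13°C

ISA temperature = 15 − 2 × (14000/1000) = 15 − 28 = -13°C.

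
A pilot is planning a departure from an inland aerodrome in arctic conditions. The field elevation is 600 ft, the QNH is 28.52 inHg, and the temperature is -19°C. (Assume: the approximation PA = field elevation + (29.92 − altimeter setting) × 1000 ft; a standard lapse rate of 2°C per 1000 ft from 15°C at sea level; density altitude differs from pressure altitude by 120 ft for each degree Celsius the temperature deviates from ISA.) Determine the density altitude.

Pressure altitude = 600 + (29.92 − 28.52) × 1000 = 600 + (+1400) = 2000 ft.
ISA temperature at 2000 ft = 15 − 2 × (2000/1000) = 11°C.
ISA deviation = -19 − 11 = -30°C.
Density altitude = 2000 + 120 × (-30) = -1600 ft.

-1600 ft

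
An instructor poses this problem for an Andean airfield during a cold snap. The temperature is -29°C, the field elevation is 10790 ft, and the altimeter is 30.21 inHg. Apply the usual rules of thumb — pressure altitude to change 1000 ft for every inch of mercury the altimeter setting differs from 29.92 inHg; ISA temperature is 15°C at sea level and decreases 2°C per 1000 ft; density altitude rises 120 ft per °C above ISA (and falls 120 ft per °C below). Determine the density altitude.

7740 ft

Pressure altitude = 10790 + (29.92 − 30.21) × 1000 = 10790 + (-290) = 10500 ft.
ISA temperature at 10500 ft = 15 − 2 × (10500/1000) = -6°C.
ISA deviation = -29 − (-6) = -23°C.
Density altitude = 10500 + 120 × (-23) = 7740 ft.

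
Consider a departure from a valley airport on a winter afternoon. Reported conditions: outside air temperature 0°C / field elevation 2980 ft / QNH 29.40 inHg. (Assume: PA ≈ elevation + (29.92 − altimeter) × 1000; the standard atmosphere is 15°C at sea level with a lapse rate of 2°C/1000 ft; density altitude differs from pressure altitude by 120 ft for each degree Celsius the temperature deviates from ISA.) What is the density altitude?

2540 ft

Pressure altitude = 2980 + (29.92 − 29.40) × 1000 = 2980 + (+520) = 3500 ft.
ISA temperature at 3500 ft = 15 − 2 × (3500/1000) = 8°C.
ISA deviation = 0 − 8 = -8°C.
Density altitude = 3500 + 120 × (-8) = 2540 ft.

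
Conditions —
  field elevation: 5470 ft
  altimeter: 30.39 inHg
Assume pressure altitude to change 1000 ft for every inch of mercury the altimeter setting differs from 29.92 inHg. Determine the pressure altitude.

Pressure correction = (29.92 − 30.39) × 1000 = -470 ft.
Pressure altitude = 5470 + (-470) = 5000 ft.

5000 ft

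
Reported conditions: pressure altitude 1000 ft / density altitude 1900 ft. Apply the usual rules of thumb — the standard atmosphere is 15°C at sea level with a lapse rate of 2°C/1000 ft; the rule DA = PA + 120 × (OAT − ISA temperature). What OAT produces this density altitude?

Density altitude − pressure altitude = 1900 − 1000 = +900 ft.
At 120 ft/°C that is an ISA deviation of 900/120 = +7.5°C.
ISA temperature at 1000 ft = 15 − 2 × (1000/1000) = 13°C.
OAT = ISA + deviation = 13 + (+7.5) = 20.5°C.

20.5°C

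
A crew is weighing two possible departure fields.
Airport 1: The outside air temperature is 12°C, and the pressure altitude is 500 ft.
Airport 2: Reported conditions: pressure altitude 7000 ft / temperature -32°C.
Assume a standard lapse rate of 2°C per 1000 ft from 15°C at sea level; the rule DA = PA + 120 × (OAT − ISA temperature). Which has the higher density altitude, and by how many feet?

Airport 2 by 2780 ft

Airport 1: ISA temp = 14°C, deviation -2°C, DA = 500 + 120 × (-2) = 260 ft.
Airport 2: ISA temp = 1°C, deviation -33°C, DA = 7000 + 120 × (-33) = 3040 ft.
Airport 2 is higher by 3040 − 260 = 2780 ft.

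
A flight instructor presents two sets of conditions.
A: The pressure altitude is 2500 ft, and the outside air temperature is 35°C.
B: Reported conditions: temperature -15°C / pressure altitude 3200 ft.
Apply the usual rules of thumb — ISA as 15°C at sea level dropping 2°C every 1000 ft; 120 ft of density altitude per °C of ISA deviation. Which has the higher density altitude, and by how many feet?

A by 5132 ft

A: ISA temp = 10°C, deviation +25°C, DA = 2500 + 120 × 25 = 5500 ft.
B: ISA temp = 8.6°C, deviation -23.6°C, DA = 3200 + 120 × (-23.6) = 368 ft.
A is higher by 5500 − 368 = 5132 ft.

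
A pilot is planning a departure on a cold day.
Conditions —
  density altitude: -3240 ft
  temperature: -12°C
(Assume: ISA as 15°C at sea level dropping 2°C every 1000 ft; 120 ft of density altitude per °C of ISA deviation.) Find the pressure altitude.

DA = PA + 120 × (OAT − (15 − 2·PA/1000)) = PA + 120·OAT − 1800 + 0.24·PA = 1.24·PA + 120·OAT − 1800.
So 1.24·PA = -3240 − 120 × (-12) + 1800 = 0.
PA = 0 / 1.24 = 0 ft.

0 ft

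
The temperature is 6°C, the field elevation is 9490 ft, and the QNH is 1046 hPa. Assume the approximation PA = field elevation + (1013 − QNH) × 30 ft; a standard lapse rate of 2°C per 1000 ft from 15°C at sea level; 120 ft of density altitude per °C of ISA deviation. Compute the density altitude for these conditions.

Pressure altitude = 9490 + (1013 − 1046) × 30 = 9490 + (-990) = 8500 ft.
ISA temperature at 8500 ft = 15 − 2 × (8500/1000) = -2°C.
ISA deviation = 6 − (-2) = +8°C.
Density altitude = 8500 + 120 × (8) = 9460 ft.

9460 ft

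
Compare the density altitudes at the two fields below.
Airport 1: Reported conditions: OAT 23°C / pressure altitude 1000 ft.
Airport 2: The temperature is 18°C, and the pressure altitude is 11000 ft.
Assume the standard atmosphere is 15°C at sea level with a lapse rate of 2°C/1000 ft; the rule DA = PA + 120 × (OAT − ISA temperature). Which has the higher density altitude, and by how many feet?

Airport 2 by 11800 ft

Airport 1: ISA temp = 13°C, deviation +10°C, DA = 1000 + 120 × 10 = 2200 ft.
Airport 2: ISA temp = -7°C, deviation +25°C, DA = 11000 + 120 × 25 = 14000 ft.
Airport 2 is higher by 14000 − 2200 = 11800 ft.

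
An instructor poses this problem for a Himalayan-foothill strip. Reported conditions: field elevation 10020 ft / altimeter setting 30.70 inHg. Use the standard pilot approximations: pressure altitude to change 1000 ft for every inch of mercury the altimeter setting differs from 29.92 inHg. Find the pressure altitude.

9240 ft

Pressure correction = (29.92 − 30.70) × 1000 = -780 ft.
Pressure altitude = 10020 + (-780) = 9240 ft.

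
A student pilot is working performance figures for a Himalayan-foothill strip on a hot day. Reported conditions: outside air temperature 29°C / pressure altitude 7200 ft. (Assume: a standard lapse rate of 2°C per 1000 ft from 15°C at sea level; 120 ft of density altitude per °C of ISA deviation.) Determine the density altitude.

10608 ft

ISA temperature at 7200 ft = 15 − 2 × (7200/1000) = 0.6°C.
ISA deviation = 29 − 0.6 = +28.4°C.
Density altitude = 7200 + 120 × (28.4) = 7200 + (+3408) = 10608 ft.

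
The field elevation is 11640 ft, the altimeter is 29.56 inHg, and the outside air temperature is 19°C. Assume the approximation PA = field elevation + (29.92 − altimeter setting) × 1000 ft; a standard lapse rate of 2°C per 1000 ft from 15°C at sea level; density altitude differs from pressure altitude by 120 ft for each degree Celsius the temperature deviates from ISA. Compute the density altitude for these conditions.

Pressure altitude = 11640 + (29.92 − 29.56) × 1000 = 11640 + (+360) = 12000 ft.
ISA temperature at 12000 ft = 15 − 2 × (12000/1000) = -9°C.
ISA deviation = 19 − (-9) = +28°C.
Density altitude = 12000 + 120 × (28) = 15360 ft.

15360 ft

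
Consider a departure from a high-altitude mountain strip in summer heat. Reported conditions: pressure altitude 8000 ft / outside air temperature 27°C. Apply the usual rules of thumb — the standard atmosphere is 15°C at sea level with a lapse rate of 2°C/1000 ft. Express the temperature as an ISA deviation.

ISA+28°C

ISA temperature at 8000 ft = 15 − 2 × (8000/1000) = -1°C.
Deviation = OAT − ISA = 27 − (-1) = +28°C.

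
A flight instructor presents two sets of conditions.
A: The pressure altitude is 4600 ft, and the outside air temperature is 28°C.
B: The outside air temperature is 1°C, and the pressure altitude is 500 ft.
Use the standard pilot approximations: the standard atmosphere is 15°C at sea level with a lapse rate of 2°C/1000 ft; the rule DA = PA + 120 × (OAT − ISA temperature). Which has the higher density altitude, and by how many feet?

A: ISA temp = 5.8°C, deviation +22.2°C, DA = 4600 + 120 × 22.2 = 7264 ft.
B: ISA temp = 14°C, deviation -13°C, DA = 500 + 120 × (-13) = -1060 ft.
A is higher by 7264 − (-1060) = 8324 ft.

A by 8324 ft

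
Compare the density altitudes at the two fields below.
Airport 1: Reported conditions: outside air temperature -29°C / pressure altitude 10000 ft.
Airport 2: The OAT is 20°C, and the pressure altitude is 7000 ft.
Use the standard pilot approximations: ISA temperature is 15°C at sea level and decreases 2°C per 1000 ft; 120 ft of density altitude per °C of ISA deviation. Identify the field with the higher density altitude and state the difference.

Airport 1: ISA temp = -5°C, deviation -24°C, DA = 10000 + 120 × (-24) = 7120 ft.
Airport 2: ISA temp = 1°C, deviation +19°C, DA = 7000 + 120 × 19 = 9280 ft.
Airport 2 is higher by 9280 − 7120 = 2160 ft.

Airport 2 by 2160 ft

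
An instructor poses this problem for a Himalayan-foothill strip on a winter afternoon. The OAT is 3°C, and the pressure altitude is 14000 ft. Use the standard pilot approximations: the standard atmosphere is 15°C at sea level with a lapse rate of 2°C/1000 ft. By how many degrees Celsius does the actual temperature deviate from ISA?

ISA+16°C

ISA temperature at 14000 ft = 15 − 2 × (14000/1000) = -13°C.
Deviation = OAT − ISA = 3 − (-13) = +16°C.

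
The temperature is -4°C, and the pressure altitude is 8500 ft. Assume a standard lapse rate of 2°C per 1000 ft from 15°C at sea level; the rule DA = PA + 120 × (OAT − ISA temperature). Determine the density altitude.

8260 ft

ISA temperature at 8500 ft = 15 − 2 × (8500/1000) = -2°C.
ISA deviation = -4 − (-2) = -2°C.
Density altitude = 8500 + 120 × (-2) = 8500 + (-240) = 8260 ft.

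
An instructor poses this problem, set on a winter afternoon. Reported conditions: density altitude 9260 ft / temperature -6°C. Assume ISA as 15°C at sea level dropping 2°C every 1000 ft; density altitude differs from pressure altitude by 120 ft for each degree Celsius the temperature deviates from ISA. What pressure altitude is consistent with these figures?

9500 ft

DA = PA + 120 × (OAT − (15 − 2·PA/1000)) = PA + 120·OAT − 1800 + 0.24·PA = 1.24·PA + 120·OAT − 1800.
So 1.24·PA = 9260 − 120 × (-6) + 1800 = 11780.
PA = 11780 / 1.24 = 9500 ft.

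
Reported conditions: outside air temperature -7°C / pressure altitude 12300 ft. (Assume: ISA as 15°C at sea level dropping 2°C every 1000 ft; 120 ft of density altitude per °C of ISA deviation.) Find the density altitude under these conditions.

12612 ft

ISA temperature at 12300 ft = 15 − 2 × (12300/1000) = -9.6°C.
ISA deviation = -7 − (-9.6) = +2.6°C.
Density altitude = 12300 + 120 × (2.6) = 12300 + (+312) = 12612 ft.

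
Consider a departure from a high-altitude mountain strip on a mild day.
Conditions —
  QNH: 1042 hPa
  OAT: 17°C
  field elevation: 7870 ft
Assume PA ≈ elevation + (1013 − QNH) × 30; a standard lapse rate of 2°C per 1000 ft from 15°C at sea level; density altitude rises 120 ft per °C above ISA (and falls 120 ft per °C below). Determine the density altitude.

Pressure altitude = 7870 + (1013 − 1042) × 30 = 7870 + (-870) = 7000 ft.
ISA temperature at 7000 ft = 15 − 2 × (7000/1000) = 1°C.
ISA deviation = 17 − 1 = +16°C.
Density altitude = 7000 + 120 × (16) = 8920 ft.

8920 ft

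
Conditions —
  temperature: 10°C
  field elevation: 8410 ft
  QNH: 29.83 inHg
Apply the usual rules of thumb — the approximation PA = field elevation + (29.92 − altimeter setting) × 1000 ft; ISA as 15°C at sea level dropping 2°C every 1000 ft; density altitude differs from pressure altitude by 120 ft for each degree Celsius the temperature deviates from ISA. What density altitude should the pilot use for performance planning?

9940 ft

Pressure altitude = 8410 + (29.92 − 29.83) × 1000 = 8410 + (+90) = 8500 ft.
ISA temperature at 8500 ft = 15 − 2 × (8500/1000) = -2°C.
ISA deviation = 10 − (-2) = +12°C.
Density altitude = 8500 + 120 × (12) = 9940 ft.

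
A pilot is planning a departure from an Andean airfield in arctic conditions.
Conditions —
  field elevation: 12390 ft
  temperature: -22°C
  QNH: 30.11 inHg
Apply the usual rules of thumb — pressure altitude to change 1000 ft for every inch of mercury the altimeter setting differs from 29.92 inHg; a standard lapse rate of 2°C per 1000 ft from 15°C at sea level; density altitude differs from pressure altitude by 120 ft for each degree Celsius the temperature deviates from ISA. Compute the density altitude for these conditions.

Pressure altitude = 12390 + (29.92 − 30.11) × 1000 = 12390 + (-190) = 12200 ft.
ISA temperature at 12200 ft = 15 − 2 × (12200/1000) = -9.4°C.
ISA deviation = -22 − (-9.4) = -12.6°C.
Density altitude = 12200 + 120 × (-12.6) = 10688 ft.

10688 ft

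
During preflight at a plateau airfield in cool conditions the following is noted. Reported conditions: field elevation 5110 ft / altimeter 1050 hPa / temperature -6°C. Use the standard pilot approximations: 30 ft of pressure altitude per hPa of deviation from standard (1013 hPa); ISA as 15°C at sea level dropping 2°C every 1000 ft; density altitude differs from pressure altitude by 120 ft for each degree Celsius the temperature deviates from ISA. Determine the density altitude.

2440 ft

Pressure altitude = 5110 + (1013 − 1050) × 30 = 5110 + (-1110) = 4000 ft.
ISA temperature at 4000 ft = 15 − 2 × (4000/1000) = 7°C.
ISA deviation = -6 − 7 = -13°C.
Density altitude = 4000 + 120 × (-13) = 2440 ft.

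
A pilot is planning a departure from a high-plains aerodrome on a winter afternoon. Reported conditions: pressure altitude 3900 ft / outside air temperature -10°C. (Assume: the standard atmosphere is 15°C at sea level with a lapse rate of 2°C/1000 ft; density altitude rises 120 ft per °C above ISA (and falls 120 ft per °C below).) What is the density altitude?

ISA temperature at 3900 ft = 15 − 2 × (3900/1000) = 7.2°C.
ISA deviation = -10 − 7.2 = -17.2°C.
Density altitude = 3900 + 120 × (-17.2) = 3900 + (-2064) = 1836 ft.

1836 ft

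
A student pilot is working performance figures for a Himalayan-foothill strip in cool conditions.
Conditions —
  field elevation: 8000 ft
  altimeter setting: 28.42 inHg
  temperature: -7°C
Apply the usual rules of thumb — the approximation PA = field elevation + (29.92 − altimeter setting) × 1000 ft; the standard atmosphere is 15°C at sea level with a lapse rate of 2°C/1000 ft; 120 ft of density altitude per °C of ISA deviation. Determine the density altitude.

9140 ft

Pressure altitude = 8000 + (29.92 − 28.42) × 1000 = 8000 + (+1500) = 9500 ft.
ISA temperature at 9500 ft = 15 − 2 × (9500/1000) = -4°C.
ISA deviation = -7 − (-4) = -3°C.
Density altitude = 9500 + 120 × (-3) = 9140 ft.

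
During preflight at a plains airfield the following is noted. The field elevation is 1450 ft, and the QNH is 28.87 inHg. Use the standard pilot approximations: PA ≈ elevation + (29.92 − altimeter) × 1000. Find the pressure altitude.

Pressure correction = (29.92 − 28.87) × 1000 = +1050 ft.
Pressure altitude = 1450 + (+1050) = 2500 ft.

2500 ft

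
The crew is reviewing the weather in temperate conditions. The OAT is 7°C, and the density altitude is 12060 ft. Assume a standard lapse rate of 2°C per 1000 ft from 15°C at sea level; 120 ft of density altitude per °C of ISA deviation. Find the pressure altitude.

DA = PA + 120 × (OAT − (15 − 2·PA/1000)) = PA + 120·OAT − 1800 + 0.24·PA = 1.24·PA + 120·OAT − 1800.
So 1.24·PA = 12060 − 120 × 7 + 1800 = 13020.
PA = 13020 / 1.24 = 10500 ft.

10500 ft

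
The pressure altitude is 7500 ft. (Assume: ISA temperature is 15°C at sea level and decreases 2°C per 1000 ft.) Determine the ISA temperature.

0°C

ISA temperature = 15 − 2 × (7500/1000) = 15 − 15 = 0°C.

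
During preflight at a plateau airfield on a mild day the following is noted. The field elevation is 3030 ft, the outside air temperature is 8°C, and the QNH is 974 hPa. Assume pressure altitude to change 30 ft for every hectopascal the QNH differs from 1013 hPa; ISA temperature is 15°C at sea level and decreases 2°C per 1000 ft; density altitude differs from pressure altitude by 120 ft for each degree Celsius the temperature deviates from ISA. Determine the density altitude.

Pressure altitude = 3030 + (1013 − 974) × 30 = 3030 + (+1170) = 4200 ft.
ISA temperature at 4200 ft = 15 − 2 × (4200/1000) = 6.6°C.
ISA deviation = 8 − 6.6 = +1.4°C.
Density altitude = 4200 + 120 × (1.4) = 4368 ft.

4368 ft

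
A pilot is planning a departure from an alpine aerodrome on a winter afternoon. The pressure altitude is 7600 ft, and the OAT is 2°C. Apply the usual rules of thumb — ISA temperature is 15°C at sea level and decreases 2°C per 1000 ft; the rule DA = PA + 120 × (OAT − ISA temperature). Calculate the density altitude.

7864 ft

ISA temperature at 7600 ft = 15 − 2 × (7600/1000) = -0.2°C.
ISA deviation = 2 − (-0.2) = +2.2°C.
Density altitude = 7600 + 120 × (2.2) = 7600 + (+264) = 7864 ft.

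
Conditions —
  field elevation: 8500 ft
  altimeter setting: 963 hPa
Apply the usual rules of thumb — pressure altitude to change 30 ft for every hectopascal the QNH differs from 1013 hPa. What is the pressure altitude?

10000 ft

Pressure correction = (1013 − 963) × 30 = +1500 ft.
Pressure altitude = 8500 + (+1500) = 10000 ft.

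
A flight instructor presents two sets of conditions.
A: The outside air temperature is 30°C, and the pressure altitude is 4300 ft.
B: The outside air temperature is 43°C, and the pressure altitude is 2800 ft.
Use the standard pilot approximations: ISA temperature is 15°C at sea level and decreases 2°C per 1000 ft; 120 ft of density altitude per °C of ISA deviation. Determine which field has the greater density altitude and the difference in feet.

A by 300 ft

A: ISA temp = 6.4°C, deviation +23.6°C, DA = 4300 + 120 × 23.6 = 7132 ft.
B: ISA temp = 9.4°C, deviation +33.6°C, DA = 2800 + 120 × 33.6 = 6832 ft.
A is higher by 7132 − 6832 = 300 ft.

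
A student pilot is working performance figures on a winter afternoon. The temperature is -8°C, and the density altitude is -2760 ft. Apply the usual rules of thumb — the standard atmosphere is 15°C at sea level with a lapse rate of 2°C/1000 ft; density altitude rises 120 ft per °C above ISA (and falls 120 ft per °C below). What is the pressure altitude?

DA = PA + 120 × (OAT − (15 − 2·PA/1000)) = PA + 120·OAT − 1800 + 0.24·PA = 1.24·PA + 120·OAT − 1800.
So 1.24·PA = -2760 − 120 × (-8) + 1800 = 0.
PA = 0 / 1.24 = 0 ft.

0 ft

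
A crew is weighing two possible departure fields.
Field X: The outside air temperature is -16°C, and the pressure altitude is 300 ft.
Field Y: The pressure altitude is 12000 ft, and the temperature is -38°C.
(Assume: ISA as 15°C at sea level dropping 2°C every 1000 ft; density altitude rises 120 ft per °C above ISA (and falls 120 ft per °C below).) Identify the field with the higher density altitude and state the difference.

Field X: ISA temp = 14.4°C, deviation -30.4°C, DA = 300 + 120 × (-30.4) = -3348 ft.
Field Y: ISA temp = -9°C, deviation -29°C, DA = 12000 + 120 × (-29) = 8520 ft.
Field Y is higher by 8520 − (-3348) = 11868 ft.

Field Y by 11868 ft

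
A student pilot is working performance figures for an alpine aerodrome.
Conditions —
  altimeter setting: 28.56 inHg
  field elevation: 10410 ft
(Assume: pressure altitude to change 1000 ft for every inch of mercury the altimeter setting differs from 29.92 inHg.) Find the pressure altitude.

Pressure correction = (29.92 − 28.56) × 1000 = +1360 ft.
Pressure altitude = 10410 + (+1360) = 11770 ft.

11770 ft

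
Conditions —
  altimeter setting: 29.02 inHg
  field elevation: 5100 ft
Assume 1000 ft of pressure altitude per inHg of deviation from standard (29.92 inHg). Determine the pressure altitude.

6000 ft

Pressure correction = (29.92 − 29.02) × 1000 = +900 ft.
Pressure altitude = 5100 + (+900) = 6000 ft.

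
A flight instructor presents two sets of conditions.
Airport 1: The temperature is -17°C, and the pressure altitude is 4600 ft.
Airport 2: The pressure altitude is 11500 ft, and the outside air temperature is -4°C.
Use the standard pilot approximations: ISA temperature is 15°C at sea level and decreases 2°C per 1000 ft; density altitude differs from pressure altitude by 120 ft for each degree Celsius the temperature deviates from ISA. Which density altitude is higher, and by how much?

Airport 2 by 10116 ft

Airport 1: ISA temp = 5.8°C, deviation -22.8°C, DA = 4600 + 120 × (-22.8) = 1864 ft.
Airport 2: ISA temp = -8°C, deviation +4°C, DA = 11500 + 120 × 4 = 11980 ft.
Airport 2 is higher by 11980 − 1864 = 10116 ft.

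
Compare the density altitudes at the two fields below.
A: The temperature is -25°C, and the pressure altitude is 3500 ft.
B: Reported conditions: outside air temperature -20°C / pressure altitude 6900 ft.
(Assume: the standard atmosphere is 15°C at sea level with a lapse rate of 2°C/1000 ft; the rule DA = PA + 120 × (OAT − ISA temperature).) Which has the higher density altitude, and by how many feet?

B by 4816 ft

A: ISA temp = 8°C, deviation -33°C, DA = 3500 + 120 × (-33) = -460 ft.
B: ISA temp = 1.2°C, deviation -21.2°C, DA = 6900 + 120 × (-21.2) = 4356 ft.
B is higher by 4356 − (-460) = 4816 ft.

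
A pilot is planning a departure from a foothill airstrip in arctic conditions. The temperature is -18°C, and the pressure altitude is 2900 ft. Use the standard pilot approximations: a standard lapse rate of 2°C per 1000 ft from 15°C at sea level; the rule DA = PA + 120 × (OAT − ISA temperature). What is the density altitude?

ISA temperature at 2900 ft = 15 − 2 × (2900/1000) = 9.2°C.
ISA deviation = -18 − 9.2 = -27.2°C.
Density altitude = 2900 + 120 × (-27.2) = 2900 + (-3264) = -364 ft.

-364 ft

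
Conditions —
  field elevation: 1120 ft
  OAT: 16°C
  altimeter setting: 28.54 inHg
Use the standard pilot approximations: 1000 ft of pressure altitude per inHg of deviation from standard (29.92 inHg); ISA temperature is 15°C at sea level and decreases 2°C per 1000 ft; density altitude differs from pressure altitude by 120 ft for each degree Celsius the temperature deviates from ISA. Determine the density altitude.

3220 ft

Pressure altitude = 1120 + (29.92 − 28.54) × 1000 = 1120 + (+1380) = 2500 ft.
ISA temperature at 2500 ft = 15 − 2 × (2500/1000) = 10°C.
ISA deviation = 16 − 10 = +6°C.
Density altitude = 2500 + 120 × (6) = 3220 ft.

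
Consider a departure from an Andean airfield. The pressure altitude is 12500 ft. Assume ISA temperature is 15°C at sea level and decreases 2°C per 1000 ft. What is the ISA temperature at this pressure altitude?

ISA temperature = 15 − 2 × (12500/1000) = 15 − 25 = -10°C.

-10°C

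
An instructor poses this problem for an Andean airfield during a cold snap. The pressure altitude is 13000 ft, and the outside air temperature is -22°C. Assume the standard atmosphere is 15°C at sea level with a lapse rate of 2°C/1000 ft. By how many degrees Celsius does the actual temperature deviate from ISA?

ISA temperature at 13000 ft = 15 − 2 × (13000/1000) = -11°C.
Deviation = OAT − ISA = -22 − (-11) = -11°C.

ISA-11°C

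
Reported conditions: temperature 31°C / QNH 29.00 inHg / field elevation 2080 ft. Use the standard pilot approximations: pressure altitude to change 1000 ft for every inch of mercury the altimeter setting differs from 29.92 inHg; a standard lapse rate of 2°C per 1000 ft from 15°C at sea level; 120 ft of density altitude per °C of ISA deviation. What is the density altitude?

Pressure altitude = 2080 + (29.92 − 29.00) × 1000 = 2080 + (+920) = 3000 ft.
ISA temperature at 3000 ft = 15 − 2 × (3000/1000) = 9°C.
ISA deviation = 31 − 9 = +22°C.
Density altitude = 3000 + 120 × (22) = 5640 ft.

5640 ft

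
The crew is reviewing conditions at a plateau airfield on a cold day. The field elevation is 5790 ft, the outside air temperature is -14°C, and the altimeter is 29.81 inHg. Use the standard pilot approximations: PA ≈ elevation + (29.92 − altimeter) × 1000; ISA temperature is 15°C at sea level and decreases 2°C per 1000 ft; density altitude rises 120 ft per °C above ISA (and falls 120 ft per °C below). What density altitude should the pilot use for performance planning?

Pressure altitude = 5790 + (29.92 − 29.81) × 1000 = 5790 + (+110) = 5900 ft.
ISA temperature at 5900 ft = 15 − 2 × (5900/1000) = 3.2°C.
ISA deviation = -14 − 3.2 = -17.2°C.
Density altitude = 5900 + 120 × (-17.2) = 3836 ft.

3836 ft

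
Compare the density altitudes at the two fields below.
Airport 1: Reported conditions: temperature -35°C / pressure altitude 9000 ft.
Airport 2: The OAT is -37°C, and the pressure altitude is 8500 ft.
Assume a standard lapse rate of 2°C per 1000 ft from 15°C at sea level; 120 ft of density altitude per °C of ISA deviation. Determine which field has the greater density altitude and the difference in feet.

Airport 1: ISA temp = -3°C, deviation -32°C, DA = 9000 + 120 × (-32) = 5160 ft.
Airport 2: ISA temp = -2°C, deviation -35°C, DA = 8500 + 120 × (-35) = 4300 ft.
Airport 1 is higher by 5160 − 4300 = 860 ft.

Airport 1 by 860 ft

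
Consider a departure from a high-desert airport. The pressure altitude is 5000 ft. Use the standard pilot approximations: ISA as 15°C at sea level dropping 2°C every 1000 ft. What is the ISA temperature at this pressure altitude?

5°C

ISA temperature = 15 − 2 × (5000/1000) = 15 − 10 = 5°C.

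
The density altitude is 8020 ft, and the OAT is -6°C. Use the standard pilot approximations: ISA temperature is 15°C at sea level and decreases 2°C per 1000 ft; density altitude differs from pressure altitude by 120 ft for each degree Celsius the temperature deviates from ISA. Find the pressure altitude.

DA = PA + 120 × (OAT − (15 − 2·PA/1000)) = PA + 120·OAT − 1800 + 0.24·PA = 1.24·PA + 120·OAT − 1800.
So 1.24·PA = 8020 − 120 × (-6) + 1800 = 10540.
PA = 10540 / 1.24 = 8500 ft.

8500 ft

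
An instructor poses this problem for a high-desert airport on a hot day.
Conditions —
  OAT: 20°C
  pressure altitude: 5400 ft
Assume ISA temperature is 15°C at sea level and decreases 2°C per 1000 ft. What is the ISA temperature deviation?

ISA temperature at 5400 ft = 15 − 2 × (5400/1000) = 4.2°C.
Deviation = OAT − ISA = 20 − 4.2 = +15.8°C.

ISA+15.8°C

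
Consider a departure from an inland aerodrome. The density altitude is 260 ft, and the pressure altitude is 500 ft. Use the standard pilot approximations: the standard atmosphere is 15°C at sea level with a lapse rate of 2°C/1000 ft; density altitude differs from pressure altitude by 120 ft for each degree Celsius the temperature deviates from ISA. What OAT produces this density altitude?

Density altitude − pressure altitude = 260 − 500 = -240 ft.
At 120 ft/°C that is an ISA deviation of -240/120 = -2°C.
ISA temperature at 500 ft = 15 − 2 × (500/1000) = 14°C.
OAT = ISA + deviation = 14 + (-2) = 12°C.

12°C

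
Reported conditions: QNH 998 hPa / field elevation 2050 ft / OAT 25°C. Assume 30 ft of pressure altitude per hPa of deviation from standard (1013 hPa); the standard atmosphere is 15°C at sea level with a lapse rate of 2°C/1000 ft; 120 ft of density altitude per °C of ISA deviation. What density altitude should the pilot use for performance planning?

Pressure altitude = 2050 + (1013 − 998) × 30 = 2050 + (+450) = 2500 ft.
ISA temperature at 2500 ft = 15 − 2 × (2500/1000) = 10°C.
ISA deviation = 25 − 10 = +15°C.
Density altitude = 2500 + 120 × (15) = 4300 ft.

4300 ft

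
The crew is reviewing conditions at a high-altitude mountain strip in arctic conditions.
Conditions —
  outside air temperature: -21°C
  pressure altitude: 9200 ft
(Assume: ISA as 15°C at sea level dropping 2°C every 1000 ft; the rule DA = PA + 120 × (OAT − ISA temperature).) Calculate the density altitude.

ISA temperature at 9200 ft = 15 − 2 × (9200/1000) = -3.4°C.
ISA deviation = -21 − (-3.4) = -17.6°C.
Density altitude = 9200 + 120 × (-17.6) = 9200 + (-2112) = 7088 ft.

7088 ft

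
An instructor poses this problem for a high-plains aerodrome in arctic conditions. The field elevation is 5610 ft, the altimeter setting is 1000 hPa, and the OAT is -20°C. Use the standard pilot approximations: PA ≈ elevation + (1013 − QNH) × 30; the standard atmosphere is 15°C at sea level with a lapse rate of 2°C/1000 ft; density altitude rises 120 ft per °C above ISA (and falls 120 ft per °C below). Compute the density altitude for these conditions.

Pressure altitude = 5610 + (1013 − 1000) × 30 = 5610 + (+390) = 6000 ft.
ISA temperature at 6000 ft = 15 − 2 × (6000/1000) = 3°C.
ISA deviation = -20 − 3 = -23°C.
Density altitude = 6000 + 120 × (-23) = 3240 ft.

3240 ft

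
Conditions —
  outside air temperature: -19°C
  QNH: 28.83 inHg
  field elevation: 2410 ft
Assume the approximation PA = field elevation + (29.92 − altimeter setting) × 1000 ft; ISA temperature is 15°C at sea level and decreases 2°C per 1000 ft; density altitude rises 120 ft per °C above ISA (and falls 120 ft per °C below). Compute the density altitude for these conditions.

Pressure altitude = 2410 + (29.92 − 28.83) × 1000 = 2410 + (+1090) = 3500 ft.
ISA temperature at 3500 ft = 15 − 2 × (3500/1000) = 8°C.
ISA deviation = -19 − 8 = -27°C.
Density altitude = 3500 + 120 × (-27) = 260 ft.

260 ft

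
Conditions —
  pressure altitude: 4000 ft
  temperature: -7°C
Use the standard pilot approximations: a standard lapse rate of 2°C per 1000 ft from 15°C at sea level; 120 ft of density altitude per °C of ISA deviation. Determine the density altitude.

ISA temperature at 4000 ft = 15 − 2 × (4000/1000) = 7°C.
ISA deviation = -7 − 7 = -14°C.
Density altitude = 4000 + 120 × (-14) = 4000 + (-1680) = 2320 ft.

2320 ft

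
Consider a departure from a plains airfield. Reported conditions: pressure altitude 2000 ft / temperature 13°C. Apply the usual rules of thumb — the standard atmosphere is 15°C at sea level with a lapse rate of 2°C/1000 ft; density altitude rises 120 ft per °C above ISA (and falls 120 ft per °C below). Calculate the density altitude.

2240 ft

ISA temperature at 2000 ft = 15 − 2 × (2000/1000) = 11°C.
ISA deviation = 13 − 11 = +2°C.
Density altitude = 2000 + 120 × (2) = 2000 + (+240) = 2240 ft.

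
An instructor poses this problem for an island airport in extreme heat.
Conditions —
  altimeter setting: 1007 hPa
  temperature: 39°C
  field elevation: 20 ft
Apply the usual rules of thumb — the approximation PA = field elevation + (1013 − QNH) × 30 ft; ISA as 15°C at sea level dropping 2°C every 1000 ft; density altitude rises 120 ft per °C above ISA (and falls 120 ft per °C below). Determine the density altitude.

Pressure altitude = 20 + (1013 − 1007) × 30 = 20 + (+180) = 200 ft.
ISA temperature at 200 ft = 15 − 2 × (200/1000) = 14.6°C.
ISA deviation = 39 − 14.6 = +24.4°C.
Density altitude = 200 + 120 × (24.4) = 3128 ft.

3128 ft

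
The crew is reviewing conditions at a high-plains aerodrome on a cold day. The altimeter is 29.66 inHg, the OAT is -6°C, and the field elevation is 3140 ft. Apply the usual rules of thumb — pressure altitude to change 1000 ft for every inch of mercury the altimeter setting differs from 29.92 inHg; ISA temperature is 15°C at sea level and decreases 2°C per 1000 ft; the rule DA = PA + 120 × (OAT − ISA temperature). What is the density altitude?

Pressure altitude = 3140 + (29.92 − 29.66) × 1000 = 3140 + (+260) = 3400 ft.
ISA temperature at 3400 ft = 15 − 2 × (3400/1000) = 8.2°C.
ISA deviation = -6 − 8.2 = -14.2°C.
Density altitude = 3400 + 120 × (-14.2) = 1696 ft.

1696 ft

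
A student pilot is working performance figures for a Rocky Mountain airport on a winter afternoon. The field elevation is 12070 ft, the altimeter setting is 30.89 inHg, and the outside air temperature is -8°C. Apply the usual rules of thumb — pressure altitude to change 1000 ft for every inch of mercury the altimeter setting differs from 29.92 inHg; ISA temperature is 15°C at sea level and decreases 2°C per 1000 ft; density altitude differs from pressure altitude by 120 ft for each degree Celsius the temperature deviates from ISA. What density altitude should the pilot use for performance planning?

11004 ft

Pressure altitude = 12070 + (29.92 − 30.89) × 1000 = 12070 + (-970) = 11100 ft.
ISA temperature at 11100 ft = 15 − 2 × (11100/1000) = -7.2°C.
ISA deviation = -8 − (-7.2) = -0.8°C.
Density altitude = 11100 + 120 × (-0.8) = 11004 ft.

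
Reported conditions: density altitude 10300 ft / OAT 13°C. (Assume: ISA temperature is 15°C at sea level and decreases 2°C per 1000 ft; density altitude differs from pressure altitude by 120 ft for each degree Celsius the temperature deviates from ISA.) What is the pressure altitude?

8500 ft

DA = PA + 120 × (OAT − (15 − 2·PA/1000)) = PA + 120·OAT − 1800 + 0.24·PA = 1.24·PA + 120·OAT − 1800.
So 1.24·PA = 10300 − 120 × 13 + 1800 = 10540.
PA = 10540 / 1.24 = 8500 ft.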